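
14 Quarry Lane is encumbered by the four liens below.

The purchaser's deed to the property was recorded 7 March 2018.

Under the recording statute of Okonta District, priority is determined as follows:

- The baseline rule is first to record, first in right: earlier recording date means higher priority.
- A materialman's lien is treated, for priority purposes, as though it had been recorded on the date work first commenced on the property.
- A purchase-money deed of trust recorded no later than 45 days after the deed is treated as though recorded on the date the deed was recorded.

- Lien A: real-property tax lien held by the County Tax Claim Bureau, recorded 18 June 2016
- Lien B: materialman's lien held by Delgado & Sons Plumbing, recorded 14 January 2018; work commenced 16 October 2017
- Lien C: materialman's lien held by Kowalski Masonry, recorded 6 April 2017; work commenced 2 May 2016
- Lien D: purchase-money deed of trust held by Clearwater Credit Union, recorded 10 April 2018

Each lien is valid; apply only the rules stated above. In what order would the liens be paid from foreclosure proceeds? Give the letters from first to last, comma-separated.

Effective dates after the stated exceptions: B relates back to 16 October 2017 (work commenced); C's effective date is 2 May 2016, when work began; D relates back to the deed date 7 March 2018.
Ordering by effective date: C (2 May 2016), A (18 June 2016), B (16 October 2017), D (7 March 2018).

C, A, B, D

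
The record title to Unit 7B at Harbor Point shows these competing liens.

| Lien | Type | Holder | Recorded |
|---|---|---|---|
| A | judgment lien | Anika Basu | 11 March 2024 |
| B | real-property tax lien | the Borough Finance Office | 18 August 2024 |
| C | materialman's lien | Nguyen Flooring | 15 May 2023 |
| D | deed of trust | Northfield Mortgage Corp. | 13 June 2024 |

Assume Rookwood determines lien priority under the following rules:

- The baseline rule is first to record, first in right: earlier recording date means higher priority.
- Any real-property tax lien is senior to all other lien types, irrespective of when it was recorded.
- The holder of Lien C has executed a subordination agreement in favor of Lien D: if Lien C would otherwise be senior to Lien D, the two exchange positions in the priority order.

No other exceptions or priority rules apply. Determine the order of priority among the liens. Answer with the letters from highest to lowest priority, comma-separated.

B, D, A, C

B is a real-property tax lien, so it outranks all other liens regardless of date.
Ordering the rest by effective date: C (15 May 2023), A (11 March 2024), D (13 June 2024).
C is senior to D before the subordination, so the two trade places.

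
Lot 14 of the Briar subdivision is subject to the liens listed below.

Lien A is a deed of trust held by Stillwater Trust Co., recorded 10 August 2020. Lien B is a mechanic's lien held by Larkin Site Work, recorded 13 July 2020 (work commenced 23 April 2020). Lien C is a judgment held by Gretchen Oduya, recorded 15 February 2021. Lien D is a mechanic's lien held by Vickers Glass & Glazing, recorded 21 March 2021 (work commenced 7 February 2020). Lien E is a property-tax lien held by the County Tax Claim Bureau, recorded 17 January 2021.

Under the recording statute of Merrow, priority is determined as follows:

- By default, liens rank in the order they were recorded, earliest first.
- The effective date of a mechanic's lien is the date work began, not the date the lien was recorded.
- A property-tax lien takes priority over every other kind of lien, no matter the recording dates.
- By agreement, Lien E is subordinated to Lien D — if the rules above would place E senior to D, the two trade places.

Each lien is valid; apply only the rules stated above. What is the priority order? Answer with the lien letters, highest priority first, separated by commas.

Adjusting effective dates: B's effective date is 23 April 2020, when work began; D's effective date is 7 February 2020, when work began.
E is a property-tax lien and takes priority over every other lien.
Ordering the rest by effective date: D (7 February 2020), B (23 April 2020), A (10 August 2020), C (15 February 2021).
Because E would otherwise rank above D, the subordination swaps them.

D, E, B, A, C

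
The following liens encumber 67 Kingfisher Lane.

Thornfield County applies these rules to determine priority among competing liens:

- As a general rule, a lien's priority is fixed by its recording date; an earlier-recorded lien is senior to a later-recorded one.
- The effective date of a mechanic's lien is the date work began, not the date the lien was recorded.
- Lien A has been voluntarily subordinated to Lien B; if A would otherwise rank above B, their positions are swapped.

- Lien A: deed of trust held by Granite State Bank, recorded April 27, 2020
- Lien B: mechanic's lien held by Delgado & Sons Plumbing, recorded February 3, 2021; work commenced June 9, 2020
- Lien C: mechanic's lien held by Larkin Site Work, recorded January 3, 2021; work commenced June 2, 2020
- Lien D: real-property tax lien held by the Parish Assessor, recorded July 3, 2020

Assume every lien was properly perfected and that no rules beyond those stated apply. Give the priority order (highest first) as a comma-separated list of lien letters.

Adjusting effective dates: B is treated as recorded June 9, 2020, the work-commencement date; C is treated as recorded June 2, 2020, the work-commencement date.
Ordering by effective date: A (April 27, 2020), C (June 2, 2020), B (June 9, 2020), D (July 3, 2020).
A would otherwise be senior to B, so under the subordination agreement A and B exchange positions.

B, C, A, D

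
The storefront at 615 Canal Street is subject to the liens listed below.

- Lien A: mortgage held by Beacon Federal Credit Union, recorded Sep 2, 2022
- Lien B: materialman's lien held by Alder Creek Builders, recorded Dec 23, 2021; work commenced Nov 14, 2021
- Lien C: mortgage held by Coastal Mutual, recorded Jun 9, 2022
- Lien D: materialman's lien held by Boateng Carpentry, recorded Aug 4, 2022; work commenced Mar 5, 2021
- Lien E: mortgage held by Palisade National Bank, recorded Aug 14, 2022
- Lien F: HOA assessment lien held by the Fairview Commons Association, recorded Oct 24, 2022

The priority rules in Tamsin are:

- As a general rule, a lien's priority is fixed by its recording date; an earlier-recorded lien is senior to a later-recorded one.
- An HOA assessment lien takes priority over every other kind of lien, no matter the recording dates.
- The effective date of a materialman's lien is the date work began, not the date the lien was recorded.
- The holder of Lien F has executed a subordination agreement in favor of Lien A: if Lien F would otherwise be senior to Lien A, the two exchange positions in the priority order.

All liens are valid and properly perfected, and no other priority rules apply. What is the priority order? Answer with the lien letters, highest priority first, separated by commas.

A, D, B, C, E, F

Effective dates after the stated exceptions: B is treated as recorded Nov 14, 2021, the work-commencement date; D is treated as recorded Mar 5, 2021, the work-commencement date.
F, as an HOA assessment lien, has superpriority and ranks first.
Among the remaining liens, by effective date: D (Mar 5, 2021), B (Nov 14, 2021), C (Jun 9, 2022), E (Aug 14, 2022), A (Sep 2, 2022).
The subordination applies — F was senior to A — so F and A swap.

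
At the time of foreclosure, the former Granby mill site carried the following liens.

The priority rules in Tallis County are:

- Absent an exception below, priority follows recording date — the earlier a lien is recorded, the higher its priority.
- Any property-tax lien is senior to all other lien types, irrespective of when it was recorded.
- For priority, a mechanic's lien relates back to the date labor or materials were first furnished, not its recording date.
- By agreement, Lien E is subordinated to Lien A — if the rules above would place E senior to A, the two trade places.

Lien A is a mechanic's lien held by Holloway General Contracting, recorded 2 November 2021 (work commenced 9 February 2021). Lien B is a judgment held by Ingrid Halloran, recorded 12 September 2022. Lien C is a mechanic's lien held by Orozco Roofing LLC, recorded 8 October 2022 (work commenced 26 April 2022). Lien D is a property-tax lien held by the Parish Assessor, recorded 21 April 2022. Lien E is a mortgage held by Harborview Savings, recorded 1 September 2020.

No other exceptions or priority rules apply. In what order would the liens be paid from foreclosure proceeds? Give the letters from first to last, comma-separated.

D, A, E, C, B

Adjusting effective dates: A relates back to 9 February 2021 (work commenced); C's effective date is 26 April 2022, when work began.
As a property-tax lien, D is senior to every other lien.
Among the remaining liens, by effective date: E (1 September 2020), A (9 February 2021), C (26 April 2022), B (12 September 2022).
E would otherwise be senior to A, so under the subordination agreement E and A exchange positions.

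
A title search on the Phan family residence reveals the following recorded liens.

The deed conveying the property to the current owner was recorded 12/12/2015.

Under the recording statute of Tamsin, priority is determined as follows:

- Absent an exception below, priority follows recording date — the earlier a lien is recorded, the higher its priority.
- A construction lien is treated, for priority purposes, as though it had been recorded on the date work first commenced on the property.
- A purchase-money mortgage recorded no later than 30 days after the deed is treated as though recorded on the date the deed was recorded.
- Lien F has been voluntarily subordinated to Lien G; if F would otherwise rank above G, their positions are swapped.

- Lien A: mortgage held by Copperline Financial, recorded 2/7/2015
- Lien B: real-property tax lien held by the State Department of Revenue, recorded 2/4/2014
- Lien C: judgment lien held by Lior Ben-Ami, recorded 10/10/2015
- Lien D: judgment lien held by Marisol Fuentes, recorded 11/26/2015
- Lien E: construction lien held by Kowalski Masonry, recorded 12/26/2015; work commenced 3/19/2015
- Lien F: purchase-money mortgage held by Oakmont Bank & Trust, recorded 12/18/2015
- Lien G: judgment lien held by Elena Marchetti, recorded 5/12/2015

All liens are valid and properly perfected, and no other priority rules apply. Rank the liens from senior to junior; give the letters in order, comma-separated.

B, A, E, G, C, D, F

Effective dates: E's effective date is 3/19/2015, when work began; F relates back to the deed date 12/12/2015.
Sorted by effective date: B (2/4/2014), A (2/7/2015), E (3/19/2015), G (5/12/2015), C (10/10/2015), D (11/26/2015), F (12/12/2015).
F is already junior to G, so the subordination agreement changes nothing.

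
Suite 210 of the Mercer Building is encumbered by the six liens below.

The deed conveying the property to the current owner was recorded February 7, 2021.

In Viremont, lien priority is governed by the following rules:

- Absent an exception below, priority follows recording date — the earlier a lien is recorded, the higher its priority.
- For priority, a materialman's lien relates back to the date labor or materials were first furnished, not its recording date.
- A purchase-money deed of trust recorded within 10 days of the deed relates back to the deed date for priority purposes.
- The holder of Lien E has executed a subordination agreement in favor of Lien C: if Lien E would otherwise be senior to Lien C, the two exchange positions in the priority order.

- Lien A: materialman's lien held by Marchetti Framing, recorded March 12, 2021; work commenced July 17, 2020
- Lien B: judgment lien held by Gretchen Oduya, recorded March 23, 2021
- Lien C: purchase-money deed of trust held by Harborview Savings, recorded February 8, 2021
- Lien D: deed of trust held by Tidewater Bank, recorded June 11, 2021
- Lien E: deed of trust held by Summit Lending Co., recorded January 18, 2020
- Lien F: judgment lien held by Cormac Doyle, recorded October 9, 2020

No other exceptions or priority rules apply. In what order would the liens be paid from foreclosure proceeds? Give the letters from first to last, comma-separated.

Adjusting effective dates: A relates back to July 17, 2020 (work commenced); C was recorded within the 10-day window, so its effective date is the deed date February 7, 2021.
Sorted by effective date: E (January 18, 2020), A (July 17, 2020), F (October 9, 2020), C (February 7, 2021), B (March 23, 2021), D (June 11, 2021).
Because E would otherwise rank above C, the subordination swaps them.

C, A, F, E, B, D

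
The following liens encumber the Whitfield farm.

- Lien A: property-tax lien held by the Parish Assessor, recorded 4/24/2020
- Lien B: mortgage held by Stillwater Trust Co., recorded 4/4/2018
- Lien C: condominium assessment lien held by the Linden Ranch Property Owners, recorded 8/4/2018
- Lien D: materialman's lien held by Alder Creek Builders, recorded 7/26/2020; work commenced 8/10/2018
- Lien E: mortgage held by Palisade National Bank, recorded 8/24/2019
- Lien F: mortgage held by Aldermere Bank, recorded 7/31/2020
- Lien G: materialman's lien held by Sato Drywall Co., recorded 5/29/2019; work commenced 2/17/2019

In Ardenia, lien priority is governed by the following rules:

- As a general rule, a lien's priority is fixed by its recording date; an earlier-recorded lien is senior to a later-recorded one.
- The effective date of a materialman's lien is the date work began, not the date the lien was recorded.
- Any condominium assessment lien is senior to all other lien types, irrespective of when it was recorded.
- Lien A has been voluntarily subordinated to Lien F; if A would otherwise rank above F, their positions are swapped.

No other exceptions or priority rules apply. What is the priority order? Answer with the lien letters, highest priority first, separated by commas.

Effective dates: D is treated as recorded 8/10/2018, the work-commencement date; G relates back to 2/17/2019 (work commenced).
C is a condominium assessment lien and takes priority over every other lien.
Ordering the rest by effective date: B (4/4/2018), D (8/10/2018), G (2/17/2019), E (8/24/2019), A (4/24/2020), F (7/31/2020).
A would otherwise be senior to F, so under the subordination agreement A and F exchange positions.

C, B, D, G, E, F, A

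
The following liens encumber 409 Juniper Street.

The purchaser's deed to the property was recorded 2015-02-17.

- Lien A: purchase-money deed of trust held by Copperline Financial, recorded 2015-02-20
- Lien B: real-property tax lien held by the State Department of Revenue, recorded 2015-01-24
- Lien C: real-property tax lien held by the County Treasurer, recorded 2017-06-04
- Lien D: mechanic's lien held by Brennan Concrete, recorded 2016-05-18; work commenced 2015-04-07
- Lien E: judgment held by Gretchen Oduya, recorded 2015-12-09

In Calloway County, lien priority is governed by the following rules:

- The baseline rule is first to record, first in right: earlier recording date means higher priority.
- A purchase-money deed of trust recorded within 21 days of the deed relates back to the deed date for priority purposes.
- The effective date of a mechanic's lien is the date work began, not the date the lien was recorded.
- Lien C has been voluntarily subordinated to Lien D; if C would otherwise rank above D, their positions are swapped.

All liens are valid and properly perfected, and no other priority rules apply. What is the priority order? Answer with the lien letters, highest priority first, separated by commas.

First, effective dates: A relates back to the deed date 2015-02-17; D relates back to 2015-04-07 (work commenced).
By effective date: B (2015-01-24), A (2015-02-17), D (2015-04-07), E (2015-12-09), C (2017-06-04).
Since C is not senior to D, the subordination leaves the order unchanged.

B, A, D, E, C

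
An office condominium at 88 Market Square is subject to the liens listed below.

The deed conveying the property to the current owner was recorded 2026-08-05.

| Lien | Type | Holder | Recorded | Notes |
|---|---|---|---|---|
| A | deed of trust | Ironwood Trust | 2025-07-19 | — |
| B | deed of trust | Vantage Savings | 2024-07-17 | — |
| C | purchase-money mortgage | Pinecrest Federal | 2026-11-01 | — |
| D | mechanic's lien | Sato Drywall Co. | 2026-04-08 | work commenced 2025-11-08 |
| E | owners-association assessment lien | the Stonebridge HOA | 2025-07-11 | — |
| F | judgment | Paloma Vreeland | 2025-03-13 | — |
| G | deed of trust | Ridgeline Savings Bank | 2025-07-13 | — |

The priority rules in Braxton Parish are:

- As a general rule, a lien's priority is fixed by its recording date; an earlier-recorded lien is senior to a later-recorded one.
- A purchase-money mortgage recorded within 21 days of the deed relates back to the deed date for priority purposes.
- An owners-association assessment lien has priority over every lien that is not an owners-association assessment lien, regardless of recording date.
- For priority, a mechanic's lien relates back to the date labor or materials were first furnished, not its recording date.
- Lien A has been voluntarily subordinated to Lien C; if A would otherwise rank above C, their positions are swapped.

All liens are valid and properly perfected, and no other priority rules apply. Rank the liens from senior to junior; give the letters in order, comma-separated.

Effective dates after the stated exceptions: C was recorded 88 days after the deed — beyond 21 days — so no relation-back applies; D is treated as recorded 2025-11-08, the work-commencement date.
E is an owners-association assessment lien and takes priority over every other lien.
The other liens, earliest effective date first: B (2024-07-17), F (2025-03-13), G (2025-07-13), A (2025-07-19), D (2025-11-08), C (2026-11-01).
A would otherwise be senior to C, so under the subordination agreement A and C exchange positions.

E, B, F, G, C, D, A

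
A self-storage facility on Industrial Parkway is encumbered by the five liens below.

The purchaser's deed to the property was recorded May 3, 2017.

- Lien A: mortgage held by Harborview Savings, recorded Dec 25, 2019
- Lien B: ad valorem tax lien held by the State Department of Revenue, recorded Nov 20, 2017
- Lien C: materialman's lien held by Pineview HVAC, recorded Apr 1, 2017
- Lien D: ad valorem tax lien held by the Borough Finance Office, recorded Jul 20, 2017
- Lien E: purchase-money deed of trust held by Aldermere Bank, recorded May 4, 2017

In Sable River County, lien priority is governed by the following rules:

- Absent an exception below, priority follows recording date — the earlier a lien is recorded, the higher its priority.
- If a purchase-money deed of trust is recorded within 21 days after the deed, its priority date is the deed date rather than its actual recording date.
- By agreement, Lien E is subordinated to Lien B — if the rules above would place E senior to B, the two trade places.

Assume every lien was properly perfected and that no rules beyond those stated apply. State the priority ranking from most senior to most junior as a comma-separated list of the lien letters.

C, B, D, E, A

Effective dates after the stated exceptions: E relates back to the deed date May 3, 2017.
Sorted by effective date: C (Apr 1, 2017), E (May 3, 2017), D (Jul 20, 2017), B (Nov 20, 2017), A (Dec 25, 2019).
Because E would otherwise rank above B, the subordination swaps them.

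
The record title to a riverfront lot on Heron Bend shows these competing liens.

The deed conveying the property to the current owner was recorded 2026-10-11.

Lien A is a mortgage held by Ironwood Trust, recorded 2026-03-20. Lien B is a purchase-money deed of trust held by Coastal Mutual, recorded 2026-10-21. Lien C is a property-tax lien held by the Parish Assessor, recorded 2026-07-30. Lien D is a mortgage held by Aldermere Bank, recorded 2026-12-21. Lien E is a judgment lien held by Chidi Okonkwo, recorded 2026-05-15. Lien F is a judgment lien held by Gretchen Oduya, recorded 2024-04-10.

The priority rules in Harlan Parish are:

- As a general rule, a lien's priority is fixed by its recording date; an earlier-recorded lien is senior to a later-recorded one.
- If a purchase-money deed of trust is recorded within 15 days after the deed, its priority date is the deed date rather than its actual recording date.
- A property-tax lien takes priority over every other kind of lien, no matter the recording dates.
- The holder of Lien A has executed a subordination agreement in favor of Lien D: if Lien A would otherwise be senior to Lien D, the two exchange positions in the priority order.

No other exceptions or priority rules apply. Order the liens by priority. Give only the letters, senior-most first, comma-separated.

C, F, D, E, B, A

First, effective dates: B relates back to the deed date 2026-10-11.
C is a property-tax lien and takes priority over every other lien.
Among the remaining liens, by effective date: F (2024-04-10), A (2026-03-20), E (2026-05-15), B (2026-10-11), D (2026-12-21).
A is senior to D before the subordination, so the two trade places.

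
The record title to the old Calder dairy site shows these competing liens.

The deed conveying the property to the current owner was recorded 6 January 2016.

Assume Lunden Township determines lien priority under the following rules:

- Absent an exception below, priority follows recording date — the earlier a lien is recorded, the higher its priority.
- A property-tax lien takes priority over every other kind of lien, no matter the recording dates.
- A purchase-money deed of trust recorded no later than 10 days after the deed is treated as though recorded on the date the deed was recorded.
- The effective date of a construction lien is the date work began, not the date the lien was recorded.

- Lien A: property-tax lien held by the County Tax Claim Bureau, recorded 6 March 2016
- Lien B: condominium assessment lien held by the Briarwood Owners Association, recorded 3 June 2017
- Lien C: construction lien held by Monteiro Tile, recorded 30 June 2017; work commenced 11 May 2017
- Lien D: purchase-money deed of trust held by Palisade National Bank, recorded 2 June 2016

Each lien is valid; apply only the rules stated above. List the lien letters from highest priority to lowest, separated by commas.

A, D, C, B

Effective dates after the stated exceptions: C's effective date is 11 May 2017, when work began; D was recorded 148 days after the deed — beyond 10 days — so no relation-back applies.
A is a property-tax lien and takes priority over every other lien.
Ordering the rest by effective date: D (2 June 2016), C (11 May 2017), B (3 June 2017).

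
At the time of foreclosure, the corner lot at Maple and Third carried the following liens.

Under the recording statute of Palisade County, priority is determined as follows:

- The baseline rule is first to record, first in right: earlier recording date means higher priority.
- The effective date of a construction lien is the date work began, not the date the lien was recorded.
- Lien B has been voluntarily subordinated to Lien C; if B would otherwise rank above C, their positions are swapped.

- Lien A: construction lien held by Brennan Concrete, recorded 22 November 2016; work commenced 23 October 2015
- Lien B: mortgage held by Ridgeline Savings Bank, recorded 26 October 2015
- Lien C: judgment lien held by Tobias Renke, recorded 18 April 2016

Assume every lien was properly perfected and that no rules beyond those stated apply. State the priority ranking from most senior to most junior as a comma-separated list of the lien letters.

Adjusting effective dates: A's effective date is 23 October 2015, when work began.
By effective date, earliest first: A (23 October 2015), B (26 October 2015), C (18 April 2016).
B is senior to C before the subordination, so the two trade places.

A, C, B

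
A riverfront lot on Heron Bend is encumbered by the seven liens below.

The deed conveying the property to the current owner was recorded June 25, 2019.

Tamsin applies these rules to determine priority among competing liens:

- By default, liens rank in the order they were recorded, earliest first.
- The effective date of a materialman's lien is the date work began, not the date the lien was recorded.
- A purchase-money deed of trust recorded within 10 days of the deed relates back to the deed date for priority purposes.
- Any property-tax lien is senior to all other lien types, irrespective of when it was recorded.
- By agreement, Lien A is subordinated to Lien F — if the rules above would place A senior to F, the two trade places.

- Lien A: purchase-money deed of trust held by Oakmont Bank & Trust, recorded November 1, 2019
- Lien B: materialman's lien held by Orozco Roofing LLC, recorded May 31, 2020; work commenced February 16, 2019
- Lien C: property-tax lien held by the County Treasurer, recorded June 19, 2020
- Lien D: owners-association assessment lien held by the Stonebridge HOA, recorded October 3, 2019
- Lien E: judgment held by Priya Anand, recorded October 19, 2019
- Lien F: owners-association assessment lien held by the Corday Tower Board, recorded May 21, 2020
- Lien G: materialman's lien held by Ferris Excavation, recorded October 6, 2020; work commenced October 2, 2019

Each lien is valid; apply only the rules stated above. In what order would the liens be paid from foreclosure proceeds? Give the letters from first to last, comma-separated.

C, B, G, D, E, F, A

First, effective dates: A was recorded 129 days after the deed — beyond 10 days — so no relation-back applies; B relates back to February 16, 2019 (work commenced); G relates back to October 2, 2019 (work commenced).
As a property-tax lien, C is senior to every other lien.
Remaining liens by effective date: B (February 16, 2019), G (October 2, 2019), D (October 3, 2019), E (October 19, 2019), A (November 1, 2019), F (May 21, 2020).
The subordination applies — A was senior to F — so A and F swap.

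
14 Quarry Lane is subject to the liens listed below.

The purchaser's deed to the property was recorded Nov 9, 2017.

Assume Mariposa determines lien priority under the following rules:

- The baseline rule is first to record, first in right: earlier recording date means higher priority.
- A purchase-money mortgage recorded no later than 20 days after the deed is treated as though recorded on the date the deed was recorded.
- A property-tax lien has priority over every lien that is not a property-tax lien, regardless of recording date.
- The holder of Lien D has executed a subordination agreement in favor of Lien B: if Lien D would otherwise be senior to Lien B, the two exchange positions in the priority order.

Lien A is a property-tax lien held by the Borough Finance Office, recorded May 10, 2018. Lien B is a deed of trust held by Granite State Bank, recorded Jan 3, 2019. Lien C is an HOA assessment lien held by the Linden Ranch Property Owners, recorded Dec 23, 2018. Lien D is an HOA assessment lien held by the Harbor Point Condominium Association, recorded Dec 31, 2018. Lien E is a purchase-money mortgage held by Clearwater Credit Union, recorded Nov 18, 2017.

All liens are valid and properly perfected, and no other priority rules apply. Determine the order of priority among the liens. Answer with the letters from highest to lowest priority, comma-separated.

A, E, C, B, D

Effective dates: E relates back to the deed date Nov 9, 2017.
As a property-tax lien, A is senior to every other lien.
The other liens, earliest effective date first: E (Nov 9, 2017), C (Dec 23, 2018), D (Dec 31, 2018), B (Jan 3, 2019).
D is senior to B before the subordination, so the two trade places.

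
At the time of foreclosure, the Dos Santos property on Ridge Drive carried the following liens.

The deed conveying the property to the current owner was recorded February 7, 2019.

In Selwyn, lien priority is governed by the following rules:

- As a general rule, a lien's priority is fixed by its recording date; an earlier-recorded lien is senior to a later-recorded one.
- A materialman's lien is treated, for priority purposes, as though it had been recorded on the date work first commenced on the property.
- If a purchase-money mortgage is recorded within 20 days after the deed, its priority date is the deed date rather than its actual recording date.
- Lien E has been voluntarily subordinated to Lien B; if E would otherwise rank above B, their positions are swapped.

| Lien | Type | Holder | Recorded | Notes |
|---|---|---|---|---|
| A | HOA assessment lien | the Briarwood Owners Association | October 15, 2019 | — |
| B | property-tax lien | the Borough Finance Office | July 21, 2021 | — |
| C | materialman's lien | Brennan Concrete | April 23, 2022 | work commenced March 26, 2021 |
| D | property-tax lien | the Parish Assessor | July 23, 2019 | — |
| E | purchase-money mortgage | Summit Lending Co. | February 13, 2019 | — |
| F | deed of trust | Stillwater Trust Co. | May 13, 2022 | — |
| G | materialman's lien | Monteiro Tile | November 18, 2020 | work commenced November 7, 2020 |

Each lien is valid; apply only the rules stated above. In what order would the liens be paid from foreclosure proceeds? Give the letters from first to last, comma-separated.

B, D, A, G, C, E, F

Effective dates after the stated exceptions: C relates back to March 26, 2021 (work commenced); E was recorded within the 20-day window, so its effective date is the deed date February 7, 2019; G's effective date is November 7, 2020, when work began.
Sorted by effective date: E (February 7, 2019), D (July 23, 2019), A (October 15, 2019), G (November 7, 2020), C (March 26, 2021), B (July 21, 2021), F (May 13, 2022).
E would otherwise be senior to B, so under the subordination agreement E and B exchange positions.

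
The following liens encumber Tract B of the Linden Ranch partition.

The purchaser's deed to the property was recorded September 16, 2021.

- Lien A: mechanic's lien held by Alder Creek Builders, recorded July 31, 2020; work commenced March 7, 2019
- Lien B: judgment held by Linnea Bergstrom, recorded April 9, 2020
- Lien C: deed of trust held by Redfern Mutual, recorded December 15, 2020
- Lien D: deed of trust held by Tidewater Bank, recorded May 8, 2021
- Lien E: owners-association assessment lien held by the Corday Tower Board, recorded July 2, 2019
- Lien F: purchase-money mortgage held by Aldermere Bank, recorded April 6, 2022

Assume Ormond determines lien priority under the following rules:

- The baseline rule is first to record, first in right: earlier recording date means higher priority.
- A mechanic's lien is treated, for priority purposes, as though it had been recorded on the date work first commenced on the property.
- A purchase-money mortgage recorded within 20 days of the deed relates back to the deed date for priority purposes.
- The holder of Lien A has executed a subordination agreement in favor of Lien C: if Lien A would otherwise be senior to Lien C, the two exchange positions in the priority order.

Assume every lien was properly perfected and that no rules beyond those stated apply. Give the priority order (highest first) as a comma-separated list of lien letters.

First, effective dates: A relates back to March 7, 2019 (work commenced); F missed the 20-day window (202 days after the deed), so its recording date stands.
By effective date, earliest first: A (March 7, 2019), E (July 2, 2019), B (April 9, 2020), C (December 15, 2020), D (May 8, 2021), F (April 6, 2022).
A would otherwise be senior to C, so under the subordination agreement A and C exchange positions.

C, E, B, A, D, F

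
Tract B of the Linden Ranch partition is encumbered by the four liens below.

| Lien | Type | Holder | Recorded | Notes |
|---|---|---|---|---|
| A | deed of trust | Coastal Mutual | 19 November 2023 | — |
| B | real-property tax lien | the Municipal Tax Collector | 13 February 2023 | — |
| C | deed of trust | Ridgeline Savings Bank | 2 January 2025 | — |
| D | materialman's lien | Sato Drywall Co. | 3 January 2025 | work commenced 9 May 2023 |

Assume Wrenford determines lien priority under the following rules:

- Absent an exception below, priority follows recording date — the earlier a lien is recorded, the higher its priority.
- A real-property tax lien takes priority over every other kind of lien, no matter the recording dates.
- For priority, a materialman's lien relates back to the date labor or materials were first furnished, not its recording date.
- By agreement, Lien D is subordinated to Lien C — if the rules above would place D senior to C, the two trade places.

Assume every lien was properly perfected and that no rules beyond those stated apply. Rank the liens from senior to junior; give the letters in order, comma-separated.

B, C, A, D

Effective dates after the stated exceptions: D relates back to 9 May 2023 (work commenced).
B is a real-property tax lien and takes priority over every other lien.
The other liens, earliest effective date first: D (9 May 2023), A (19 November 2023), C (2 January 2025).
Because D would otherwise rank above C, the subordination swaps them.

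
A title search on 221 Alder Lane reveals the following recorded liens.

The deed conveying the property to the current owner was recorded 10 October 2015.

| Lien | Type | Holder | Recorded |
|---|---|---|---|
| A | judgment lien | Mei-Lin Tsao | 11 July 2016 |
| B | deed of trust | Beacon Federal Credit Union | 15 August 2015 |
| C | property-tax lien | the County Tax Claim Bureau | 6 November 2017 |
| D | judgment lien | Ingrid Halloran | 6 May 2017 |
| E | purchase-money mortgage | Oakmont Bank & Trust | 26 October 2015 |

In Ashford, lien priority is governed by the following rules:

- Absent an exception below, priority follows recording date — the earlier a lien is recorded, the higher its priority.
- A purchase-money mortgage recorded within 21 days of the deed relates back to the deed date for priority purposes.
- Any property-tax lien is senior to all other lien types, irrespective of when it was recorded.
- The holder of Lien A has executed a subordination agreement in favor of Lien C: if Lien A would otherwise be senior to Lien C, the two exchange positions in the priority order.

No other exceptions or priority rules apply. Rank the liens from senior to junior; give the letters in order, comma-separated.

Adjusting effective dates: E's effective date is the deed date, 10 October 2015.
As a property-tax lien, C is senior to every other lien.
The other liens, earliest effective date first: B (15 August 2015), E (10 October 2015), A (11 July 2016), D (6 May 2017).
Since A is not senior to C, the subordination leaves the order unchanged.

C, B, E, A, D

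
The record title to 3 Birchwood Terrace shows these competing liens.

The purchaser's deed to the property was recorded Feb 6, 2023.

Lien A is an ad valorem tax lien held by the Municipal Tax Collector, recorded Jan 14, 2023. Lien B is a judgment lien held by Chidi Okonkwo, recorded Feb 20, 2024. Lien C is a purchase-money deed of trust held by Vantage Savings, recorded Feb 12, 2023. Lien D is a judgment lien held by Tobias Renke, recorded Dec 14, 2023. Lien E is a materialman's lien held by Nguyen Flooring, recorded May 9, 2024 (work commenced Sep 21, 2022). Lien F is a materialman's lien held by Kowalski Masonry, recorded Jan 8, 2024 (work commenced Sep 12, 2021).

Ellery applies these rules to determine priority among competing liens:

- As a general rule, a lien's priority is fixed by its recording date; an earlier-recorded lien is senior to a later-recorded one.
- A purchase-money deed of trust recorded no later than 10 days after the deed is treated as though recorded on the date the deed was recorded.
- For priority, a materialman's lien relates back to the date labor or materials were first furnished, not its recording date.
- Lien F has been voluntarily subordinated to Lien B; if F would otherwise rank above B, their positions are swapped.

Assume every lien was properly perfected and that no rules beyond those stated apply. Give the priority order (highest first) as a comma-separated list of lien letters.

B, E, A, C, D, F

Effective dates after the stated exceptions: C relates back to the deed date Feb 6, 2023; E is treated as recorded Sep 21, 2022, the work-commencement date; F relates back to Sep 12, 2021 (work commenced).
By effective date: F (Sep 12, 2021), E (Sep 21, 2022), A (Jan 14, 2023), C (Feb 6, 2023), D (Dec 14, 2023), B (Feb 20, 2024).
F is senior to B before the subordination, so the two trade places.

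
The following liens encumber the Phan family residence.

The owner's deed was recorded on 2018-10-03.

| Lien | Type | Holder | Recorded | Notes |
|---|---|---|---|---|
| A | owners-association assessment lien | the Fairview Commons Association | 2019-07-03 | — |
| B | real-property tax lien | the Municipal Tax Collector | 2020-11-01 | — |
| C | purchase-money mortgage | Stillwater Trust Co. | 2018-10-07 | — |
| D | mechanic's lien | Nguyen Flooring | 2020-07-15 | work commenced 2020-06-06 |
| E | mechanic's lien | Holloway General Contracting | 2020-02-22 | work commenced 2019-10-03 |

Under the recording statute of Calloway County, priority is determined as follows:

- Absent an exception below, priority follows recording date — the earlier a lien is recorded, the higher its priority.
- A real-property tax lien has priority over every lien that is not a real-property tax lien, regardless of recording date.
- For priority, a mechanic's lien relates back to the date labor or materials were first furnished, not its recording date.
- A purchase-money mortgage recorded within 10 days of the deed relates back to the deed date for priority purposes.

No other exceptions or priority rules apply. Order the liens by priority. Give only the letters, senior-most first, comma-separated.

Adjusting effective dates: C was recorded within the 10-day window, so its effective date is the deed date 2018-10-03; D relates back to 2020-06-06 (work commenced); E's effective date is 2019-10-03, when work began.
B, as a real-property tax lien, has superpriority and ranks first.
The other liens, earliest effective date first: C (2018-10-03), A (2019-07-03), E (2019-10-03), D (2020-06-06).

B, C, A, E, D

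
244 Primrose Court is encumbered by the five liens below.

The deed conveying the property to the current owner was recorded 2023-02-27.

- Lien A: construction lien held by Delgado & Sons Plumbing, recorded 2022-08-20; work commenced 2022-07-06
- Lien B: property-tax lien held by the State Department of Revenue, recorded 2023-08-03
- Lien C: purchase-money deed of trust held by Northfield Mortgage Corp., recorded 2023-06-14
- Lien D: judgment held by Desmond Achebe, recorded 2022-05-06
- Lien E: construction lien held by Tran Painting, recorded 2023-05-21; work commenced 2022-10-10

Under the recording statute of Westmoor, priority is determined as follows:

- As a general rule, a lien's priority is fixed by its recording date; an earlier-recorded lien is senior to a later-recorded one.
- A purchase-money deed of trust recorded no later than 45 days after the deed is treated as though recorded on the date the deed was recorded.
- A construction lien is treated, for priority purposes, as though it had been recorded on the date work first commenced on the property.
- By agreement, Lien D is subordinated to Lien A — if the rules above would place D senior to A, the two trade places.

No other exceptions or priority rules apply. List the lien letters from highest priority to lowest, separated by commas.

A, D, E, C, B

Effective dates after the stated exceptions: A relates back to 2022-07-06 (work commenced); C missed the 45-day window (107 days after the deed), so its recording date stands; E is treated as recorded 2022-10-10, the work-commencement date.
By effective date, earliest first: D (2022-05-06), A (2022-07-06), E (2022-10-10), C (2023-06-14), B (2023-08-03).
Because D would otherwise rank above A, the subordination swaps them.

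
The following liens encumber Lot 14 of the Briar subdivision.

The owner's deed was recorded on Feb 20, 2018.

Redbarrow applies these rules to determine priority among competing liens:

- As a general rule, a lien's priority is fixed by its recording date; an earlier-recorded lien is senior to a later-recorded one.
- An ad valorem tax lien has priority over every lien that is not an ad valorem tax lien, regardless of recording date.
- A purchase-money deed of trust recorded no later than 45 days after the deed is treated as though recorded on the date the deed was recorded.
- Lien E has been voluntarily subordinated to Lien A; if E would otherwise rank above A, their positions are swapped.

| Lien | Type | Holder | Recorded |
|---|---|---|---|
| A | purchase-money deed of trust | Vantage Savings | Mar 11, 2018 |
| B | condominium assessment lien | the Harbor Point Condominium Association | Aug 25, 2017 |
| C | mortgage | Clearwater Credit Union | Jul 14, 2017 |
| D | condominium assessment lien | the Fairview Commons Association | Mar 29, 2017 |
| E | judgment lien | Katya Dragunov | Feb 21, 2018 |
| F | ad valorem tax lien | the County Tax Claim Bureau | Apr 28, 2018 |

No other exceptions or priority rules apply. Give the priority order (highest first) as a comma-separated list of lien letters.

F, D, C, B, A, E

First, effective dates: A's effective date is the deed date, Feb 20, 2018.
F is an ad valorem tax lien, so it outranks all other liens regardless of date.
Among the remaining liens, by effective date: D (Mar 29, 2017), C (Jul 14, 2017), B (Aug 25, 2017), A (Feb 20, 2018), E (Feb 21, 2018).
Since E is not senior to A, the subordination leaves the order unchanged.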